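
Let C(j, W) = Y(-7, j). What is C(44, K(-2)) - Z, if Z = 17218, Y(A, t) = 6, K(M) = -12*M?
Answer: -17212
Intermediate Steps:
C(j, W) = 6
C(44, K(-2)) - Z = 6 - 1*17218 = 6 - 17218 = -17212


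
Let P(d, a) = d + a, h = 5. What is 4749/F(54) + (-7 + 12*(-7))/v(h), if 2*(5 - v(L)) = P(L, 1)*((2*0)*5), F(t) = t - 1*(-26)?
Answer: 3293/80 ≈ 41.162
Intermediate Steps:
P(d, a) = a + d
F(t) = 26 + t (F(t) = t + 26 = 26 + t)
v(L) = 5 (v(L) = 5 - (1 + L)*(2*0)*5/2 = 5 - (1 + L)*0*5/2 = 5 - (1 + L)*0/2 = 5 - ½*0 = 5 + 0 = 5)
4749/F(54) + (-7 + 12*(-7))/v(h) = 4749/(26 + 54) + (-7 + 12*(-7))/5 = 4749/80 + (-7 - 84)*(⅕) = 4749*(1/80) - 91*⅕ = 4749/80 - 91/5 = 3293/80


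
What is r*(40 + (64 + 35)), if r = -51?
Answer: -7089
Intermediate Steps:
r*(40 + (64 + 35)) = -51*(40 + (64 + 35)) = -51*(40 + 99) = -51*139 = -7089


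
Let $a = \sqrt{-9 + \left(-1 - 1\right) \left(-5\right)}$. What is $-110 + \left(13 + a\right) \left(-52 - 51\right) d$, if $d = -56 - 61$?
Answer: $168604$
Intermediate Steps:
$d = -117$ ($d = -56 - 61 = -117$)
$a = 1$ ($a = \sqrt{-9 - -10} = \sqrt{-9 + 10} = \sqrt{1} = 1$)
$-110 + \left(13 + a\right) \left(-52 - 51\right) d = -110 + \left(13 + 1\right) \left(-52 - 51\right) \left(-117\right) = -110 + 14 \left(-103\right) \left(-117\right) = -110 - -168714 = -110 + 168714 = 168604$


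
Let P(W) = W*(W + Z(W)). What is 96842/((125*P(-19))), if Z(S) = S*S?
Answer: -48421/406125 ≈ -0.11923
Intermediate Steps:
Z(S) = S²
P(W) = W*(W + W²)
96842/((125*P(-19))) = 96842/((125*((-19)²*(1 - 19)))) = 96842/((125*(361*(-18)))) = 96842/((125*(-6498))) = 96842/(-812250) = 96842*(-1/812250) = -48421/406125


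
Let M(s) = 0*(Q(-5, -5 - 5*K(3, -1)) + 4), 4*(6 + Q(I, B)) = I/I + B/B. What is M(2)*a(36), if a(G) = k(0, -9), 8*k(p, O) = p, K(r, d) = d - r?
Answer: 0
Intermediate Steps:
k(p, O) = p/8
a(G) = 0 (a(G) = (1/8)*0 = 0)
Q(I, B) = -11/2 (Q(I, B) = -6 + (I/I + B/B)/4 = -6 + (1 + 1)/4 = -6 + (1/4)*2 = -6 + 1/2 = -11/2)
M(s) = 0 (M(s) = 0*(-11/2 + 4) = 0*(-3/2) = 0)
M(2)*a(36) = 0*0 = 0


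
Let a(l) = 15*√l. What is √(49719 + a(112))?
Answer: √(49719 + 60*√7) ≈ 223.33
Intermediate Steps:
√(49719 + a(112)) = √(49719 + 15*√112) = √(49719 + 15*(4*√7)) = √(49719 + 60*√7)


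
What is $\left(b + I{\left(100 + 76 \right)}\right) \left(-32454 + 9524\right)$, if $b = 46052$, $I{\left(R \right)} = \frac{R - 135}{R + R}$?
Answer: $- \frac{185851605425}{176} \approx -1.056 \cdot 10^{9}$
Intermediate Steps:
$I{\left(R \right)} = \frac{-135 + R}{2 R}$
$\left(b + I{\left(100 + 76 \right)}\right) \left(-32454 + 9524\right) = \left(46052 + \frac{-135 + \left(100 + 76\right)}{2 \left(100 + 76\right)}\right) \left(-32454 + 9524\right) = \left(46052 + \frac{-135 + 176}{2 \cdot 176}\right) \left(-22930\right) = \left(46052 + \frac{1}{2} \cdot \frac{1}{176} \cdot 41\right) \left(-22930\right) = \left(46052 + \frac{41}{352}\right) \left(-22930\right) = \frac{16210345}{352} \left(-22930\right) = - \frac{185851605425}{176}$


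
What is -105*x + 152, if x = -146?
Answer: 15482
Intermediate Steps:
-105*x + 152 = -105*(-146) + 152 = 15330 + 152 = 15482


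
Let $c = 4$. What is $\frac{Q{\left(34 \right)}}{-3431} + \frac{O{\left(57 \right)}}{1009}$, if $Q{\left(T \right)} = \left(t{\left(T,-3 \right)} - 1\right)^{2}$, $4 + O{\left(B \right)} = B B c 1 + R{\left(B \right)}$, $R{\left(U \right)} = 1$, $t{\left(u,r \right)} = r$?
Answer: $\frac{44562839}{3461879} \approx 12.872$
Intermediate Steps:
$O{\left(B \right)} = -3 + 4 B^{2}$ ($O{\left(B \right)} = -4 + \left(B B 4 \cdot 1 + 1\right) = -4 + \left(B 4 B 1 + 1\right) = -4 + \left(B 4 B + 1\right) = -4 + \left(4 B^{2} + 1\right) = -4 + \left(1 + 4 B^{2}\right) = -3 + 4 B^{2}$)
$Q{\left(T \right)} = 16$ ($Q{\left(T \right)} = \left(-3 - 1\right)^{2} = \left(-4\right)^{2} = 16$)
$\frac{Q{\left(34 \right)}}{-3431} + \frac{O{\left(57 \right)}}{1009} = \frac{16}{-3431} + \frac{-3 + 4 \cdot 57^{2}}{1009} = 16 \left(- \frac{1}{3431}\right) + \left(-3 + 4 \cdot 3249\right) \frac{1}{1009} = - \frac{16}{3431} + \left(-3 + 12996\right) \frac{1}{1009} = - \frac{16}{3431} + 12993 \cdot \frac{1}{1009} = - \frac{16}{3431} + \frac{12993}{1009} = \frac{44562839}{3461879}$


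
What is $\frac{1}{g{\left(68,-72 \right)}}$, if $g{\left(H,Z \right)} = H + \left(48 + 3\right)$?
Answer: $\frac{1}{119} \approx 0.0084034$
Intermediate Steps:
$g{\left(H,Z \right)} = 51 + H$ ($g{\left(H,Z \right)} = H + 51 = 51 + H$)
$\frac{1}{g{\left(68,-72 \right)}} = \frac{1}{51 + 68} = \frac{1}{119}$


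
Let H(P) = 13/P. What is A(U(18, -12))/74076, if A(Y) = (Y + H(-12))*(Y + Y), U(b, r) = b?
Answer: 203/24692 ≈ 0.0082213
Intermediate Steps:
A(Y) = 2*Y*(-13/12 + Y) (A(Y) = (Y + 13/(-12))*(Y + Y) = (Y + 13*(-1/12))*(2*Y) = (Y - 13/12)*(2*Y) = (-13/12 + Y)*(2*Y) = 2*Y*(-13/12 + Y))
A(U(18, -12))/74076 = ((1/6)*18*(-13 + 12*18))/74076 = ((1/6)*18*(-13 + 216))*(1/74076) = ((1/6)*18*203)*(1/74076) = 609*(1/74076) = 203/24692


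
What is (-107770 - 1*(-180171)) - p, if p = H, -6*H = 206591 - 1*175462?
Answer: 465535/6 ≈ 77589.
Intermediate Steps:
H = -31129/6 (H = -(206591 - 1*175462)/6 = -(206591 - 175462)/6 = -⅙*31129 = -31129/6 ≈ -5188.2)
p = -31129/6 ≈ -5188.2
(-107770 - 1*(-180171)) - p = (-107770 - 1*(-180171)) - 1*(-31129/6) = (-107770 + 180171) + 31129/6 = 72401 + 31129/6 = 465535/6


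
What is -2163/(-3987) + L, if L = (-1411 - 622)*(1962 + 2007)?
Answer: -10723669712/1329 ≈ -8.0690e+6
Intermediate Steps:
L = -8068977 (L = -2033*3969 = -8068977)
-2163/(-3987) + L = -2163/(-3987) - 8068977 = -2163*(-1/3987) - 8068977 = 721/1329 - 8068977 = -10723669712/1329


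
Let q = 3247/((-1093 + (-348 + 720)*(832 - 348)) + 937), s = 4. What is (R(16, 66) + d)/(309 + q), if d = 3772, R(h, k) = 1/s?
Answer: 678597597/55589875 ≈ 12.207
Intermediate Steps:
R(h, k) = ¼ (R(h, k) = 1/4 = ¼)
q = 3247/179892 (q = 3247/((-1093 + 372*484) + 937) = 3247/((-1093 + 180048) + 937) = 3247/(178955 + 937) = 3247/179892 ≈ 0.018050)
(R(16, 66) + d)/(309 + q) = (¼ + 3772)/(309 + 3247/179892) = 15089/(4*(55589875/179892)) = (15089/4)*(179892/55589875) = 678597597/55589875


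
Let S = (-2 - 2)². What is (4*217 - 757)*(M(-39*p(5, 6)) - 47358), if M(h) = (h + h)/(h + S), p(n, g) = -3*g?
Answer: -1887091020/359 ≈ -5.2565e+6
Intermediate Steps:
S = 16 (S = (-4)² = 16)
M(h) = 2*h/(16 + h) (M(h) = (h + h)/(h + 16) = (2*h)/(16 + h) = 2*h/(16 + h))
(4*217 - 757)*(M(-39*p(5, 6)) - 47358) = (4*217 - 757)*(2*(-(-117)*6)/(16 - (-117)*6) - 47358) = (868 - 757)*(2*(-39*(-18))/(16 - 39*(-18)) - 47358) = 111*(2*702/(16 + 702) - 47358) = 111*(2*702/718 - 47358) = 111*(2*702*(1/718) - 47358) = 111*(702/359 - 47358) = 111*(-17000820/359) = -1887091020/359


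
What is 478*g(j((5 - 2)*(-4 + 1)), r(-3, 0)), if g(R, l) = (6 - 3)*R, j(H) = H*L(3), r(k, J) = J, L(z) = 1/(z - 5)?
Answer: 6453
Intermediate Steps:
L(z) = 1/(-5 + z)
j(H) = -H/2 (j(H) = H/(-5 + 3) = H/(-2) = H*(-½) = -H/2)
g(R, l) = 3*R
478*g(j((5 - 2)*(-4 + 1)), r(-3, 0)) = 478*(3*(-(5 - 2)*(-4 + 1)/2)) = 478*(3*(-3*(-3)/2)) = 478*(3*(-½*(-9))) = 478*(3*(9/2)) = 478*(27/2) = 6453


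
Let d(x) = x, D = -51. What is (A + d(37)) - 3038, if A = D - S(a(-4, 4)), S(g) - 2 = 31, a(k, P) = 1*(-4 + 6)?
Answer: -3085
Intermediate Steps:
a(k, P) = 2 (a(k, P) = 1*2 = 2)
S(g) = 33 (S(g) = 2 + 31 = 33)
A = -84 (A = -51 - 1*33 = -51 - 33 = -84)
(A + d(37)) - 3038 = (-84 + 37) - 3038 = -47 - 3038 = -3085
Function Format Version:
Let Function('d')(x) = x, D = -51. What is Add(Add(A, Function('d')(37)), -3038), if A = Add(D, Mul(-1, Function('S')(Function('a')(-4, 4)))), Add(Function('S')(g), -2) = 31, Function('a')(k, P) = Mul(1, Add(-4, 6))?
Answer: -3085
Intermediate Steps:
Function('a')(k, P) = 2 (Function('a')(k, P) = Mul(1, 2) = 2)
Function('S')(g) = 33 (Function('S')(g) = Add(2, 31) = 33)
A = -84 (A = Add(-51, Mul(-1, 33)) = Add(-51, -33) = -84)
Add(Add(A, Function('d')(37)), -3038) = Add(Add(-84, 37), -3038) = Add(-47, -3038) = -3085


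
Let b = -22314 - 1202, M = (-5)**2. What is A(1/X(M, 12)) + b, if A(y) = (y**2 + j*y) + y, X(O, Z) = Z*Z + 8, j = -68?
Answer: -543323847/23104 ≈ -23516.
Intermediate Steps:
M = 25
X(O, Z) = 8 + Z**2 (X(O, Z) = Z**2 + 8 = 8 + Z**2)
b = -23516
A(y) = y**2 - 67*y (A(y) = (y**2 - 68*y) + y = y**2 - 67*y)
A(1/X(M, 12)) + b = (-67 + 1/(8 + 12**2))/(8 + 12**2) - 23516 = (-67 + 1/(8 + 144))/(8 + 144) - 23516 = (-67 + 1/152)/152 - 23516 = (1/152)*(-10183/152) - 23516 = -10183/23104 - 23516 = -543323847/23104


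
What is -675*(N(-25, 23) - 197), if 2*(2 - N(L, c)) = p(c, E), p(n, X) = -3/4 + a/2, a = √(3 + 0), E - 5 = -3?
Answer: 1050975/8 + 675*√3/4 ≈ 1.3166e+5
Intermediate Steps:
E = 2 (E = 5 - 3 = 2)
a = √3 ≈ 1.7320
p(n, X) = -¾ + √3/2 (p(n, X) = -3/4 + √3/2 = -3*¼ + √3*(½) = -¾ + √3/2)
N(L, c) = 19/8 - √3/4 (N(L, c) = 2 - (-¾ + √3/2)/2 = 2 + (3/8 - √3/4) = 19/8 - √3/4)
-675*(N(-25, 23) - 197) = -675*((19/8 - √3/4) - 197) = -675*(-1557/8 - √3/4) = 1050975/8 + 675*√3/4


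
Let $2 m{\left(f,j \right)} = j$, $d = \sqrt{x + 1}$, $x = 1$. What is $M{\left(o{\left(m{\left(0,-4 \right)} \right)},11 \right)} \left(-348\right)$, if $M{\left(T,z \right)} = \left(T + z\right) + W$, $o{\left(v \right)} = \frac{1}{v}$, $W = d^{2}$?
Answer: $-4350$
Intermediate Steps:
$d = \sqrt{2}$ ($d = \sqrt{1 + 1} = \sqrt{2} \approx 1.4142$)
$m{\left(f,j \right)} = \frac{j}{2}$
$W = 2$ ($W = \left(\sqrt{2}\right)^{2} = 2$)
$M{\left(T,z \right)} = 2 + T + z$ ($M{\left(T,z \right)} = \left(T + z\right) + 2 = 2 + T + z$)
$M{\left(o{\left(m{\left(0,-4 \right)} \right)},11 \right)} \left(-348\right) = \left(2 + \frac{1}{\frac{1}{2} \left(-4\right)} + 11\right) \left(-348\right) = \left(2 + \frac{1}{-2} + 11\right) \left(-348\right) = \left(2 - \frac{1}{2} + 11\right) \left(-348\right) = \frac{25}{2} \left(-348\right) = -4350$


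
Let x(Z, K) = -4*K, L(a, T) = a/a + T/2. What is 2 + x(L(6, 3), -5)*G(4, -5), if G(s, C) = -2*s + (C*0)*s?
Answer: -158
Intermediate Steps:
L(a, T) = 1 + T/2 (L(a, T) = 1 + T*(½) = 1 + T/2)
G(s, C) = -2*s (G(s, C) = -2*s + 0*s = -2*s + 0 = -2*s)
2 + x(L(6, 3), -5)*G(4, -5) = 2 + (-4*(-5))*(-2*4) = 2 + 20*(-8) = 2 - 160 = -158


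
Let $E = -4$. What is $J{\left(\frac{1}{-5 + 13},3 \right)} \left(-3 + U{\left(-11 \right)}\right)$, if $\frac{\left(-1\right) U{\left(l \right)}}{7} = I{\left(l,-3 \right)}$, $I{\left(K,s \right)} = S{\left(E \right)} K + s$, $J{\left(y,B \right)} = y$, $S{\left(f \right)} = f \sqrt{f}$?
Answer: $\frac{9}{4} - 77 i \approx 2.25 - 77.0 i$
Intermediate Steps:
$S{\left(f \right)} = f^{\frac{3}{2}}$
$I{\left(K,s \right)} = s - 8 i K$ ($I{\left(K,s \right)} = \left(-4\right)^{\frac{3}{2}} K + s = - 8 i K + s = s - 8 i K$)
$U{\left(l \right)} = 21 + 56 i l$ ($U{\left(l \right)} = - 7 \left(-3 - 8 i l\right) = 21 + 56 i l$)
$J{\left(\frac{1}{-5 + 13},3 \right)} \left(-3 + U{\left(-11 \right)}\right) = \frac{-3 + \left(21 + 56 i \left(-11\right)\right)}{-5 + 13} = \frac{-3 + \left(21 - 616 i\right)}{8} = \frac{18 - 616 i}{8} = \frac{9}{4} - 77 i$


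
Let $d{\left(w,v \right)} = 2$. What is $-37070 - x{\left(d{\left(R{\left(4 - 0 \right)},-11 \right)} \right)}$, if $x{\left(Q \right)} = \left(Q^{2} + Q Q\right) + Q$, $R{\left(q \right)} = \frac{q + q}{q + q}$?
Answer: $-37080$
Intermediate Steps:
$R{\left(q \right)} = 1$ ($R{\left(q \right)} = \frac{2 q}{2 q} = 2 q \frac{1}{2 q} = 1$)
$x{\left(Q \right)} = Q + 2 Q^{2}$ ($x{\left(Q \right)} = \left(Q^{2} + Q^{2}\right) + Q = 2 Q^{2} + Q = Q + 2 Q^{2}$)
$-37070 - x{\left(d{\left(R{\left(4 - 0 \right)},-11 \right)} \right)} = -37070 - 2 \left(1 + 2 \cdot 2\right) = -37070 - 2 \left(1 + 4\right) = -37070 - 2 \cdot 5 = -37070 - 10 = -37080$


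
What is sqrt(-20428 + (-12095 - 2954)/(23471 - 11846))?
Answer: I*sqrt(110433105285)/2325 ≈ 142.93*I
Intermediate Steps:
sqrt(-20428 + (-12095 - 2954)/(23471 - 11846)) = sqrt(-20428 - 15049/11625) = sqrt(-237490549/11625) = I*sqrt(110433105285)/2325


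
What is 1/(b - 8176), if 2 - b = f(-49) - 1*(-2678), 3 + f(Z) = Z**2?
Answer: -1/13250 ≈ -7.5472e-5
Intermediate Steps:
f(Z) = -3 + Z**2
b = -5074 (b = 2 - ((-3 + (-49)**2) - 1*(-2678)) = 2 - ((-3 + 2401) + 2678) = 2 - (2398 + 2678) = 2 - 1*5076 = 2 - 5076 = -5074)
1/(b - 8176) = 1/(-5074 - 8176) = 1/(-13250) = -1/13250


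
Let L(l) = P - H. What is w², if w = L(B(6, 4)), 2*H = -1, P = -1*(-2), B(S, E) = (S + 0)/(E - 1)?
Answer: 25/4 ≈ 6.2500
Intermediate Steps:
B(S, E) = S/(-1 + E)
P = 2
H = -½ (H = (½)*(-1) = -½ ≈ -0.50000)
L(l) = 5/2 (L(l) = 2 - 1*(-½) = 2 + ½ = 5/2)
w = 5/2 ≈ 2.5000
w² = (5/2)² = 25/4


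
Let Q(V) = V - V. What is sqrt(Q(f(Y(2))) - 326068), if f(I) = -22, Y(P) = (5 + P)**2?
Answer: 2*I*sqrt(81517) ≈ 571.02*I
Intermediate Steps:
Q(V) = 0
sqrt(Q(f(Y(2))) - 326068) = sqrt(0 - 326068) = sqrt(-326068) = 2*I*sqrt(81517)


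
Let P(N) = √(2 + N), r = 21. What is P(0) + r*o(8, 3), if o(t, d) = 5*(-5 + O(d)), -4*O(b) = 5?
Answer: -2625/4 + √2 ≈ -654.84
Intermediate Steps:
O(b) = -5/4 (O(b) = -¼*5 = -5/4)
o(t, d) = -125/4 (o(t, d) = 5*(-5 - 5/4) = 5*(-25/4) = -125/4)
P(0) + r*o(8, 3) = √(2 + 0) + 21*(-125/4) = √2 - 2625/4 = -2625/4 + √2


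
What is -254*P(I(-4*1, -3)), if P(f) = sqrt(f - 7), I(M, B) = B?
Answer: -254*I*sqrt(10) ≈ -803.22*I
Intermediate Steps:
P(f) = sqrt(-7 + f)
-254*P(I(-4*1, -3)) = -254*sqrt(-7 - 3) = -254*I*sqrt(10)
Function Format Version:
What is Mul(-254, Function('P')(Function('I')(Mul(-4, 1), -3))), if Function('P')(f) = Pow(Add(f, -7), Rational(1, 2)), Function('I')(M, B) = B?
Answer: Mul(-254, I, Pow(10, Rational(1, 2))) ≈ Mul(-803.22, I)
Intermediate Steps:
Function('P')(f) = Pow(Add(-7, f), Rational(1, 2))
Mul(-254, Function('P')(Function('I')(Mul(-4, 1), -3))) = Mul(-254, Pow(Add(-7, -3), Rational(1, 2))) = Mul(-254, Pow(-10, Rational(1, 2))) = Mul(-254, Mul(I, Pow(10, Rational(1, 2)))) = Mul(-254, I, Pow(10, Rational(1, 2)))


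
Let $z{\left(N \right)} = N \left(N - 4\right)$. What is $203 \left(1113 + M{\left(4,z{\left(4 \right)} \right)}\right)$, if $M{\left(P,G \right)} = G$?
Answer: $225939$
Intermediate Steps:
$z{\left(N \right)} = N \left(-4 + N\right)$
$203 \left(1113 + M{\left(4,z{\left(4 \right)} \right)}\right) = 203 \left(1113 + 4 \left(-4 + 4\right)\right) = 203 \left(1113 + 4 \cdot 0\right) = 203 \left(1113 + 0\right) = 203 \cdot 1113 = 225939$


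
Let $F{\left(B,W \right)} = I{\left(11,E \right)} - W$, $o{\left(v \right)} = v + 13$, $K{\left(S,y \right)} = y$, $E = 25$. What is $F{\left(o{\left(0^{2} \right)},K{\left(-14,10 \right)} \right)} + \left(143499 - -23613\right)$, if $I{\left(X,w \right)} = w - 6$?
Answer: $167121$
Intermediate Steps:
$I{\left(X,w \right)} = -6 + w$ ($I{\left(X,w \right)} = w - 6 = -6 + w$)
$o{\left(v \right)} = 13 + v$
$F{\left(B,W \right)} = 19 - W$ ($F{\left(B,W \right)} = \left(-6 + 25\right) - W = 19 - W$)
$F{\left(o{\left(0^{2} \right)},K{\left(-14,10 \right)} \right)} + \left(143499 - -23613\right) = \left(19 - 10\right) + \left(143499 - -23613\right) = \left(19 - 10\right) + \left(143499 + 23613\right) = 9 + 167112 = 167121$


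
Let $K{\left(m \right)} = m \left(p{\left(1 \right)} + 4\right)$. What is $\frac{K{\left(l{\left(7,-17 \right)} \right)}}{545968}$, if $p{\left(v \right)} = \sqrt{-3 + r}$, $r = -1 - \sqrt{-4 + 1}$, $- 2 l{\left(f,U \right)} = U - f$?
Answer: $\frac{3}{34123} + \frac{3 \sqrt{-4 - i \sqrt{3}}}{136492} \approx 9.7228 \cdot 10^{-5} - 4.4934 \cdot 10^{-5} i$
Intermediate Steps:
$l{\left(f,U \right)} = \frac{f}{2} - \frac{U}{2}$ ($l{\left(f,U \right)} = - \frac{U - f}{2} = \frac{f}{2} - \frac{U}{2}$)
$r = -1 - i \sqrt{3}$ ($r = -1 - \sqrt{-3} = -1 - i \sqrt{3} \approx -1.0 - 1.732 i$)
$p{\left(v \right)} = \sqrt{-4 - i \sqrt{3}}$ ($p{\left(v \right)} = \sqrt{-3 - \left(1 + i \sqrt{3}\right)} = \sqrt{-4 - i \sqrt{3}}$)
$K{\left(m \right)} = m \left(4 + \sqrt{-4 - i \sqrt{3}}\right)$ ($K{\left(m \right)} = m \left(\sqrt{-4 - i \sqrt{3}} + 4\right) = m \left(4 + \sqrt{-4 - i \sqrt{3}}\right)$)
$\frac{K{\left(l{\left(7,-17 \right)} \right)}}{545968} = \frac{\left(\frac{1}{2} \cdot 7 - - \frac{17}{2}\right) \left(4 + \sqrt{-4 - i \sqrt{3}}\right)}{545968} = \left(\frac{7}{2} + \frac{17}{2}\right) \left(4 + \sqrt{-4 - i \sqrt{3}}\right) \frac{1}{545968} = 12 \left(4 + \sqrt{-4 - i \sqrt{3}}\right) \frac{1}{545968} = \left(48 + 12 \sqrt{-4 - i \sqrt{3}}\right) \frac{1}{545968} = \frac{3}{34123} + \frac{3 \sqrt{-4 - i \sqrt{3}}}{136492}$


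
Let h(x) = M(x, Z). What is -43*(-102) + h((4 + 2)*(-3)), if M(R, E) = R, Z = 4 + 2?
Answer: 4368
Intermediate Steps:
Z = 6
h(x) = x
-43*(-102) + h((4 + 2)*(-3)) = -43*(-102) + (4 + 2)*(-3) = 4386 + 6*(-3) = 4386 - 18 = 4368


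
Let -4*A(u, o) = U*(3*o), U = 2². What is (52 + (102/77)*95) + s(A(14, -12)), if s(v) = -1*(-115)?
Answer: 22549/77 ≈ 292.84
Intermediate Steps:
U = 4
A(u, o) = -3*o
s(v) = 115
(52 + (102/77)*95) + s(A(14, -12)) = (52 + (102/77)*95) + 115 = (52 + 9690/77) + 115 = 13694/77 + 115 = 22549/77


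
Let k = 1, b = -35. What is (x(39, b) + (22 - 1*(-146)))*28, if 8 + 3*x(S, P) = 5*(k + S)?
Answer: 6496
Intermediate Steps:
x(S, P) = -1 + 5*S/3 (x(S, P) = -8/3 + (5*(1 + S))/3 = -8/3 + (5 + 5*S)/3 = -8/3 + (5/3 + 5*S/3) = -1 + 5*S/3)
(x(39, b) + (22 - 1*(-146)))*28 = ((-1 + (5/3)*39) + (22 - 1*(-146)))*28 = ((-1 + 65) + (22 + 146))*28 = (64 + 168)*28 = 232*28 = 6496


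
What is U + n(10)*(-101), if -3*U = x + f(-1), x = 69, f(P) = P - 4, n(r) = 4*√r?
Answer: -64/3 - 404*√10 ≈ -1298.9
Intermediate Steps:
f(P) = -4 + P
U = -64/3 (U = -(69 + (-4 - 1))/3 = -(69 - 5)/3 = -⅓*64 = -64/3 ≈ -21.333)
U + n(10)*(-101) = -64/3 + (4*√10)*(-101) = -64/3 - 404*√10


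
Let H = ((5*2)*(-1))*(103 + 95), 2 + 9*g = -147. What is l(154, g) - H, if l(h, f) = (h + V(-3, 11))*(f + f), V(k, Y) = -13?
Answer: -8066/3 ≈ -2688.7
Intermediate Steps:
g = -149/9 (g = -2/9 + (1/9)*(-147) = -2/9 - 49/3 = -149/9 ≈ -16.556)
l(h, f) = 2*f*(-13 + h) (l(h, f) = (h - 13)*(f + f) = (-13 + h)*(2*f) = 2*f*(-13 + h))
H = -1980 (H = (10*(-1))*198 = -10*198 = -1980)
l(154, g) - H = 2*(-149/9)*(-13 + 154) - 1*(-1980) = 2*(-149/9)*141 + 1980 = -14006/3 + 1980 = -8066/3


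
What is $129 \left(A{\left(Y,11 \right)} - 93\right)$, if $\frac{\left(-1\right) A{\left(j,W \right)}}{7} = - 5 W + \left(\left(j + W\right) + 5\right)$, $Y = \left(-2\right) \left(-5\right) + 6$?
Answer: $8772$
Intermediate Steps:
$Y = 16$ ($Y = 10 + 6 = 16$)
$A{\left(j,W \right)} = -35 - 7 j + 28 W$ ($A{\left(j,W \right)} = - 7 \left(- 5 W + \left(\left(j + W\right) + 5\right)\right) = - 7 \left(- 5 W + \left(\left(W + j\right) + 5\right)\right) = - 7 \left(- 5 W + \left(5 + W + j\right)\right) = - 7 \left(5 + j - 4 W\right) = -35 - 7 j + 28 W$)
$129 \left(A{\left(Y,11 \right)} - 93\right) = 129 \left(\left(-35 - 112 + 28 \cdot 11\right) - 93\right) = 129 \left(\left(-35 - 112 + 308\right) - 93\right) = 129 \left(161 - 93\right) = 129 \cdot 68 = 8772$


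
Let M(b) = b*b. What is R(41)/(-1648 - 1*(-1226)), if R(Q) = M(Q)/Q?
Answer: -41/422 ≈ -0.097156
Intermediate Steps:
M(b) = b²
R(Q) = Q (R(Q) = Q²/Q = Q)
R(41)/(-1648 - 1*(-1226)) = 41/(-1648 - 1*(-1226)) = 41/(-1648 + 1226) = 41/(-422) = 41*(-1/422) = -41/422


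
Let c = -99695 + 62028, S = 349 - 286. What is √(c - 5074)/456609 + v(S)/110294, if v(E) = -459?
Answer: -459/110294 + I*√4749/152203 ≈ -0.0041616 + 0.00045277*I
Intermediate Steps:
S = 63
c = -37667
√(c - 5074)/456609 + v(S)/110294 = √(-37667 - 5074)/456609 - 459/110294 = √(-42741)*(1/456609) - 459*1/110294 = (3*I*√4749)*(1/456609) - 459/110294 = I*√4749/152203 - 459/110294 = -459/110294 + I*√4749/152203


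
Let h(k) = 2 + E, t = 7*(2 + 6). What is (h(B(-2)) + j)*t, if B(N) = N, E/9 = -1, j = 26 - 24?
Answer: -280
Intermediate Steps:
j = 2
E = -9 (E = 9*(-1) = -9)
t = 56 (t = 7*8 = 56)
h(k) = -7 (h(k) = 2 - 9 = -7)
(h(B(-2)) + j)*t = (-7 + 2)*56 = -5*56 = -280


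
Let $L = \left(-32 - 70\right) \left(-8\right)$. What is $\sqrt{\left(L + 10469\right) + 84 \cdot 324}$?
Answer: $\sqrt{38501} \approx 196.22$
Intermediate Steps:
$L = 816$ ($L = \left(-102\right) \left(-8\right) = 816$)
$\sqrt{\left(L + 10469\right) + 84 \cdot 324} = \sqrt{\left(816 + 10469\right) + 84 \cdot 324} = \sqrt{11285 + 27216} = \sqrt{38501}$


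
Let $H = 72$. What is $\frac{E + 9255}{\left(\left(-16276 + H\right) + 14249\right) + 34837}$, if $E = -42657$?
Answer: $- \frac{16701}{16441} \approx -1.0158$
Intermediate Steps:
$\frac{E + 9255}{\left(\left(-16276 + H\right) + 14249\right) + 34837} = \frac{-42657 + 9255}{\left(\left(-16276 + 72\right) + 14249\right) + 34837} = - \frac{33402}{\left(-16204 + 14249\right) + 34837} = - \frac{33402}{-1955 + 34837} = - \frac{33402}{32882} = \left(-33402\right) \frac{1}{32882} = - \frac{16701}{16441}$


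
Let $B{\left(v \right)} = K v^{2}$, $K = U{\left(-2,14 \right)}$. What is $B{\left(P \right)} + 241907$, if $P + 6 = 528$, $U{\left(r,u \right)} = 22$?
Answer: $6236555$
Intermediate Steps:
$P = 522$ ($P = -6 + 528 = 522$)
$K = 22$
$B{\left(v \right)} = 22 v^{2}$
$B{\left(P \right)} + 241907 = 22 \cdot 522^{2} + 241907 = 22 \cdot 272484 + 241907 = 5994648 + 241907 = 6236555$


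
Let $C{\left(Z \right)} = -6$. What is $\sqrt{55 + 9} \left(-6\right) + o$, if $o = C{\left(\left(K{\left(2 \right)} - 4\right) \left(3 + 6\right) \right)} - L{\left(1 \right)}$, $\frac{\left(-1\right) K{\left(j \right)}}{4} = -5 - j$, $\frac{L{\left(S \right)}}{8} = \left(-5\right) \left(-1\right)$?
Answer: $-94$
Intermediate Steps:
$L{\left(S \right)} = 40$ ($L{\left(S \right)} = 8 \left(\left(-5\right) \left(-1\right)\right) = 8 \cdot 5 = 40$)
$K{\left(j \right)} = 20 + 4 j$ ($K{\left(j \right)} = - 4 \left(-5 - j\right) = 20 + 4 j$)
$o = -46$ ($o = -6 - 40 = -46$)
$\sqrt{55 + 9} \left(-6\right) + o = \sqrt{55 + 9} \left(-6\right) - 46 = \sqrt{64} \left(-6\right) - 46 = 8 \left(-6\right) - 46 = -48 - 46 = -94$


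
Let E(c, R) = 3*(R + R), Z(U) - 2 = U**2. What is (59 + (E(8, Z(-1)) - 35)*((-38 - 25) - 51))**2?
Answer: 3988009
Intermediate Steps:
Z(U) = 2 + U**2
E(c, R) = 6*R (E(c, R) = 3*(2*R) = 6*R)
(59 + (E(8, Z(-1)) - 35)*((-38 - 25) - 51))**2 = (59 + (6*(2 + (-1)**2) - 35)*((-38 - 25) - 51))**2 = (59 + (6*(2 + 1) - 35)*(-63 - 51))**2 = (59 + (6*3 - 35)*(-114))**2 = (59 + (18 - 35)*(-114))**2 = (59 - 17*(-114))**2 = (59 + 1938)**2 = 1997**2 = 3988009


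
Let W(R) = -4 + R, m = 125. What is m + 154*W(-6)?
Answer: -1415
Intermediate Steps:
m + 154*W(-6) = 125 + 154*(-4 - 6) = 125 + 154*(-10) = 125 - 1540 = -1415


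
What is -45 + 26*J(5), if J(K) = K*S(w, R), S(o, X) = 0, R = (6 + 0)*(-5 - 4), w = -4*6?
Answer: -45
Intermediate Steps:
w = -24
R = -54 (R = 6*(-9) = -54)
J(K) = 0 (J(K) = K*0 = 0)
-45 + 26*J(5) = -45 + 26*0 = -45 + 0 = -45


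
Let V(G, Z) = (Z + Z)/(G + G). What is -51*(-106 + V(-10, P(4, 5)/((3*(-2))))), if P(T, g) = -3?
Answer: 108171/20 ≈ 5408.5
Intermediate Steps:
V(G, Z) = Z/G (V(G, Z) = (2*Z)/((2*G)) = (2*Z)*(1/(2*G)) = Z/G)
-51*(-106 + V(-10, P(4, 5)/((3*(-2))))) = -51*(-106 - 3/(3*(-2))/(-10)) = -51*(-106 - 3/(-6)*(-⅒)) = -51*(-106 - 3*(-⅙)*(-⅒)) = -51*(-106 + (½)*(-⅒)) = -51*(-106 - 1/20) = -51*(-2121/20) = 108171/20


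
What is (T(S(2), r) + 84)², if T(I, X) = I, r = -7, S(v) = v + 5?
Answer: 8281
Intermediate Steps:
S(v) = 5 + v
(T(S(2), r) + 84)² = ((5 + 2) + 84)² = (7 + 84)² = 91² = 8281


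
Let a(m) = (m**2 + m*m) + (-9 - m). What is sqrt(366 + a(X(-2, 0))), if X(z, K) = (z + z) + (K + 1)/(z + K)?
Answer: sqrt(402) ≈ 20.050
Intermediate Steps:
X(z, K) = 2*z + (1 + K)/(K + z)
a(m) = -9 - m + 2*m**2 (a(m) = (m**2 + m**2) + (-9 - m) = 2*m**2 + (-9 - m) = -9 - m + 2*m**2)
sqrt(366 + a(X(-2, 0))) = sqrt(366 + (-9 - (1 + 0 + 2*(-2)**2 + 2*0*(-2))/(0 - 2) + 2*((1 + 0 + 2*(-2)**2 + 2*0*(-2))/(0 - 2))**2)) = sqrt(366 + (-9 - (1 + 0 + 2*4 + 0)/(-2) + 2*((1 + 0 + 2*4 + 0)/(-2))**2)) = sqrt(366 + (-9 - (-1)*(1 + 0 + 8 + 0)/2 + 2*(-(1 + 0 + 8 + 0)/2)**2)) = sqrt(366 + (-9 - (-1)*9/2 + 2*(-1/2*9)**2)) = sqrt(366 + (-9 - 1*(-9/2) + 2*(-9/2)**2)) = sqrt(366 + (-9 + 9/2 + 2*(81/4))) = sqrt(366 + (-9 + 9/2 + 81/2)) = sqrt(366 + 36) = sqrt(402)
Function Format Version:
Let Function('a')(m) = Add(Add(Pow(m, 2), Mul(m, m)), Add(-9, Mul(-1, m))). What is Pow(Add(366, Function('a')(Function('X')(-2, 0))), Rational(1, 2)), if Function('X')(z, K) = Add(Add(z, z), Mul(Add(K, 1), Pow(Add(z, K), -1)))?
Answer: Pow(402, Rational(1, 2)) ≈ 20.050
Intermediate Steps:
Function('X')(z, K) = Add(Mul(2, z), Mul(Pow(Add(K, z), -1), Add(1, K))) (Function('X')(z, K) = Add(Mul(2, z), Mul(Add(1, K), Pow(Add(K, z), -1))) = Add(Mul(2, z), Mul(Pow(Add(K, z), -1), Add(1, K))))
Function('a')(m) = Add(-9, Mul(-1, m), Mul(2, Pow(m, 2))) (Function('a')(m) = Add(Add(Pow(m, 2), Pow(m, 2)), Add(-9, Mul(-1, m))) = Add(Mul(2, Pow(m, 2)), Add(-9, Mul(-1, m))) = Add(-9, Mul(-1, m), Mul(2, Pow(m, 2))))
Pow(Add(366, Function('a')(Function('X')(-2, 0))), Rational(1, 2)) = Pow(Add(366, Add(-9, Mul(-1, Mul(Pow(Add(0, -2), -1), Add(1, 0, Mul(2, Pow(-2, 2)), Mul(2, 0, -2)))), Mul(2, Pow(Mul(Pow(Add(0, -2), -1), Add(1, 0, Mul(2, Pow(-2, 2)), Mul(2, 0, -2))), 2)))), Rational(1, 2)) = Pow(Add(366, Add(-9, Mul(-1, Mul(Pow(-2, -1), Add(1, 0, Mul(2, 4), 0))), Mul(2, Pow(Mul(Pow(-2, -1), Add(1, 0, Mul(2, 4), 0)), 2)))), Rational(1, 2)) = Pow(Add(366, Add(-9, Mul(-1, Mul(Rational(-1, 2), Add(1, 0, 8, 0))), Mul(2, Pow(Mul(Rational(-1, 2), Add(1, 0, 8, 0)), 2)))), Rational(1, 2)) = Pow(Add(366, Add(-9, Mul(-1, Mul(Rational(-1, 2), 9)), Mul(2, Pow(Mul(Rational(-1, 2), 9), 2)))), Rational(1, 2)) = Pow(Add(366, Add(-9, Mul(-1, Rational(-9, 2)), Mul(2, Pow(Rational(-9, 2), 2)))), Rational(1, 2)) = Pow(Add(366, Add(-9, Rational(9, 2), Mul(2, Rational(81, 4)))), Rational(1, 2)) = Pow(Add(366, Add(-9, Rational(9, 2), Rational(81, 2))), Rational(1, 2)) = Pow(Add(366, 36), Rational(1, 2)) = Pow(402, Rational(1, 2))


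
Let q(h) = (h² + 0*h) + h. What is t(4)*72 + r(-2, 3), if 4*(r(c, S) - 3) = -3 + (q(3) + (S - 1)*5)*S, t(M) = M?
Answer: 1227/4 ≈ 306.75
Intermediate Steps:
q(h) = h + h² (q(h) = (h² + 0) + h = h² + h = h + h²)
r(c, S) = 9/4 + S*(7 + 5*S)/4 (r(c, S) = 3 + (-3 + (3*(1 + 3) + (S - 1)*5)*S)/4 = 3 + (-3 + (3*4 + (-1 + S)*5)*S)/4 = 3 + (-3 + (12 + (-5 + 5*S))*S)/4 = 3 + (-3 + (7 + 5*S)*S)/4 = 3 + (-3 + S*(7 + 5*S))/4 = 3 + (-¾ + S*(7 + 5*S)/4) = 9/4 + S*(7 + 5*S)/4)
t(4)*72 + r(-2, 3) = 4*72 + (9/4 + (5/4)*3² + (7/4)*3) = 288 + (9/4 + (5/4)*9 + 21/4) = 288 + (9/4 + 45/4 + 21/4) = 288 + 75/4 = 1227/4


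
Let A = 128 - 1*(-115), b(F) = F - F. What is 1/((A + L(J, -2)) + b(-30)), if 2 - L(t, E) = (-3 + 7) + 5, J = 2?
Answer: 1/236 ≈ 0.0042373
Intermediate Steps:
L(t, E) = -7 (L(t, E) = 2 - ((-3 + 7) + 5) = 2 - (4 + 5) = 2 - 1*9 = 2 - 9 = -7)
b(F) = 0
A = 243 (A = 128 + 115 = 243)
1/((A + L(J, -2)) + b(-30)) = 1/((243 - 7) + 0) = 1/(236 + 0) = 1/236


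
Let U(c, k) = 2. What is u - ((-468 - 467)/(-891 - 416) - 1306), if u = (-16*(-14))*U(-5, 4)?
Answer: 2291543/1307 ≈ 1753.3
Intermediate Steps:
u = 448 (u = -16*(-14)*2 = 224*2 = 448)
u - ((-468 - 467)/(-891 - 416) - 1306) = 448 - ((-468 - 467)/(-891 - 416) - 1306) = 448 - (-935/(-1307) - 1306) = 448 - (-935*(-1/1307) - 1306) = 448 - (935/1307 - 1306) = 448 - 1*(-1706007/1307) = 448 + 1706007/1307 = 2291543/1307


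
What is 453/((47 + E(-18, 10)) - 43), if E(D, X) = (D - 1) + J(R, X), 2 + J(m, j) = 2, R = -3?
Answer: -151/5 ≈ -30.200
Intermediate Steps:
J(m, j) = 0 (J(m, j) = -2 + 2 = 0)
E(D, X) = -1 + D (E(D, X) = (D - 1) + 0 = (-1 + D) + 0 = -1 + D)
453/((47 + E(-18, 10)) - 43) = 453/((47 + (-1 - 18)) - 43) = 453/((47 - 19) - 43) = 453/(28 - 43) = 453/(-15) = 453*(-1/15) = -151/5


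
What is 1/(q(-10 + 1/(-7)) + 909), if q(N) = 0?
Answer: 1/909 ≈ 0.0011001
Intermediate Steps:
1/(q(-10 + 1/(-7)) + 909) = 1/(0 + 909) = 1/909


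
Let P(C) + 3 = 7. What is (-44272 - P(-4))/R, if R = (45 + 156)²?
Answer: -44276/40401 ≈ -1.0959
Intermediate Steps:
R = 40401 (R = 201² = 40401)
P(C) = 4 (P(C) = -3 + 7 = 4)
(-44272 - P(-4))/R = (-44272 - 1*4)/40401 = (-44272 - 4)*(1/40401) = -44276*1/40401 = -44276/40401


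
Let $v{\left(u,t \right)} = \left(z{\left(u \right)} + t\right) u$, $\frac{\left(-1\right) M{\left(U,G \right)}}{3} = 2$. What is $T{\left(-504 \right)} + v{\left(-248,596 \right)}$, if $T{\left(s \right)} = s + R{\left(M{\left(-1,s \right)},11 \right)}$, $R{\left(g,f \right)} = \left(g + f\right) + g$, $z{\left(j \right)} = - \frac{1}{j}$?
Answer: $-148314$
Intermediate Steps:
$M{\left(U,G \right)} = -6$ ($M{\left(U,G \right)} = \left(-3\right) 2 = -6$)
$v{\left(u,t \right)} = u \left(t - \frac{1}{u}\right)$ ($v{\left(u,t \right)} = \left(- \frac{1}{u} + t\right) u = \left(t - \frac{1}{u}\right) u = u \left(t - \frac{1}{u}\right)$)
$R{\left(g,f \right)} = f + 2 g$ ($R{\left(g,f \right)} = \left(f + g\right) + g = f + 2 g$)
$T{\left(s \right)} = -1 + s$ ($T{\left(s \right)} = s + \left(11 + 2 \left(-6\right)\right) = s + \left(11 - 12\right) = s - 1 = -1 + s$)
$T{\left(-504 \right)} + v{\left(-248,596 \right)} = \left(-1 - 504\right) + \left(-1 + 596 \left(-248\right)\right) = -505 - 147809 = -148314$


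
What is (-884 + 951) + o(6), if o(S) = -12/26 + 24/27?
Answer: 7889/117 ≈ 67.427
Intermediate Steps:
o(S) = 50/117 (o(S) = -12*1/26 + 24*(1/27) = -6/13 + 8/9 = 50/117)
(-884 + 951) + o(6) = (-884 + 951) + 50/117 = 67 + 50/117 = 7889/117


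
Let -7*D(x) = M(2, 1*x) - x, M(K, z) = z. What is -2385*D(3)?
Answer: 0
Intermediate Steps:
D(x) = 0 (D(x) = -(1*x - x)/7 = -(x - x)/7 = -⅐*0 = 0)
-2385*D(3) = -2385*0 = 0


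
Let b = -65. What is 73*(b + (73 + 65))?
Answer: 5329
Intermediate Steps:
73*(b + (73 + 65)) = 73*(-65 + (73 + 65)) = 73*(-65 + 138) = 73*73 = 5329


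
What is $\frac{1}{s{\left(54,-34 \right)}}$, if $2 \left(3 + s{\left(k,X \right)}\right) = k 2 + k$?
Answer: $\frac{1}{78} \approx 0.012821$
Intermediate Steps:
$s{\left(k,X \right)} = -3 + \frac{3 k}{2}$ ($s{\left(k,X \right)} = -3 + \frac{k 2 + k}{2} = -3 + \frac{2 k + k}{2} = -3 + \frac{3 k}{2}$)
$\frac{1}{s{\left(54,-34 \right)}} = \frac{1}{-3 + \frac{3}{2} \cdot 54} = \frac{1}{-3 + 81} = \frac{1}{78}$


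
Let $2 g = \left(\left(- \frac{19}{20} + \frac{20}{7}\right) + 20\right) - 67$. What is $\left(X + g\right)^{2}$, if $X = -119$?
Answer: $\frac{1570774689}{78400} \approx 20035.0$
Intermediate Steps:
$g = - \frac{6313}{280}$ ($g = \frac{\left(\left(- \frac{19}{20} + \frac{20}{7}\right) + 20\right) - 67}{2} = \frac{\left(\frac{267}{140} + 20\right) - 67}{2} = \frac{\frac{3067}{140} - 67}{2} = \frac{1}{2} \left(- \frac{6313}{140}\right) = - \frac{6313}{280} \approx -22.546$)
$\left(X + g\right)^{2} = \left(-119 - \frac{6313}{280}\right)^{2} = \left(- \frac{39633}{280}\right)^{2} = \frac{1570774689}{78400}$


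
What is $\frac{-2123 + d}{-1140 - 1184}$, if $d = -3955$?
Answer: $\frac{3039}{1162} \approx 2.6153$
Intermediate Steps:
$\frac{-2123 + d}{-1140 - 1184} = \frac{-2123 - 3955}{-1140 - 1184} = - \frac{6078}{-2324} = \left(-6078\right) \left(- \frac{1}{2324}\right) = \frac{3039}{1162}$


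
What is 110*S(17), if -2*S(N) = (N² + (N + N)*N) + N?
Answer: -48620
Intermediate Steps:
S(N) = -3*N²/2 - N/2 (S(N) = -((N² + (N + N)*N) + N)/2 = -((N² + (2*N)*N) + N)/2 = -((N² + 2*N²) + N)/2 = -(3*N² + N)/2 = -(N + 3*N²)/2 = -3*N²/2 - N/2)
110*S(17) = 110*(-½*17*(1 + 3*17)) = 110*(-½*17*(1 + 51)) = 110*(-½*17*52) = 110*(-442) = -48620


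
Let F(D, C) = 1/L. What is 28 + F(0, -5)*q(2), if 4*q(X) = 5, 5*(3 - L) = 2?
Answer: 1481/52 ≈ 28.481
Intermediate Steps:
L = 13/5 (L = 3 - 1/5*2 = 3 - 2/5 = 13/5 ≈ 2.6000)
q(X) = 5/4 (q(X) = (1/4)*5 = 5/4)
F(D, C) = 5/13 (F(D, C) = 1/(13/5) = 5/13)
28 + F(0, -5)*q(2) = 28 + (5/13)*(5/4) = 28 + 25/52 = 1481/52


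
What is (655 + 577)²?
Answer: 1517824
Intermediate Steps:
(655 + 577)² = 1232² = 1517824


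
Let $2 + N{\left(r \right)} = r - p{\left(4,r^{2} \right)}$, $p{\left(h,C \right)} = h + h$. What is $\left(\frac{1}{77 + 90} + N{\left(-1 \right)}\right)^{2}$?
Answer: $\frac{3370896}{27889} \approx 120.87$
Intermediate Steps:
$p{\left(h,C \right)} = 2 h$
$N{\left(r \right)} = -10 + r$ ($N{\left(r \right)} = -2 + \left(r - 2 \cdot 4\right) = -2 + \left(r - 8\right) = -2 + \left(-8 + r\right) = -10 + r$)
$\left(\frac{1}{77 + 90} + N{\left(-1 \right)}\right)^{2} = \left(\frac{1}{77 + 90} - 11\right)^{2} = \left(\frac{1}{167} - 11\right)^{2} = \left(- \frac{1836}{167}\right)^{2} = \frac{3370896}{27889}$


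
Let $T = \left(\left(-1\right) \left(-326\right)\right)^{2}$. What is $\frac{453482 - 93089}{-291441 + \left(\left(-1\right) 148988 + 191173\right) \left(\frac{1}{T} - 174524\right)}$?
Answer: $- \frac{38301126468}{782466230184971} \approx -4.8949 \cdot 10^{-5}$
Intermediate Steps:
$T = 106276$ ($T = 326^{2} = 106276$)
$\frac{453482 - 93089}{-291441 + \left(\left(-1\right) 148988 + 191173\right) \left(\frac{1}{T} - 174524\right)} = \frac{453482 - 93089}{-291441 + \left(\left(-1\right) 148988 + 191173\right) \left(\frac{1}{106276} - 174524\right)} = \frac{360393}{-291441 + \left(-148988 + 191173\right) \left(\frac{1}{106276} - 174524\right)} = \frac{360393}{-291441 + 42185 \left(- \frac{18547712623}{106276}\right)} = \frac{360393}{-291441 - \frac{782435257001255}{106276}} = \frac{360393}{- \frac{782466230184971}{106276}} = 360393 \left(- \frac{106276}{782466230184971}\right) = - \frac{38301126468}{782466230184971}$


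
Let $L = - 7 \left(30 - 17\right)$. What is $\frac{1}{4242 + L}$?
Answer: $\frac{1}{4151} \approx 0.00024091$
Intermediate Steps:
$L = -91$ ($L = \left(-7\right) 13 = -91$)
$\frac{1}{4242 + L} = \frac{1}{4242 - 91} = \frac{1}{4151}$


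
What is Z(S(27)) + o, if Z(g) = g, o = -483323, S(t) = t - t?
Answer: -483323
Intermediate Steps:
S(t) = 0
Z(S(27)) + o = 0 - 483323 = -483323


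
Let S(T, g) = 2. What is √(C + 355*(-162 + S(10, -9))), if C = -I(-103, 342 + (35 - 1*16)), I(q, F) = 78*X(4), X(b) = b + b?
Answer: 4*I*√3589 ≈ 239.63*I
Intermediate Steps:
X(b) = 2*b
I(q, F) = 624 (I(q, F) = 78*(2*4) = 78*8 = 624)
C = -624 (C = -1*624 = -624)
√(C + 355*(-162 + S(10, -9))) = √(-624 + 355*(-162 + 2)) = √(-624 + 355*(-160)) = √(-624 - 56800) = √(-57424) = 4*I*√3589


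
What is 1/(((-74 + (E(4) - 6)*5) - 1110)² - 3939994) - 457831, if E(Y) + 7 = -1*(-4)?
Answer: -1112324679544/2429553 ≈ -4.5783e+5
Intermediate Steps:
E(Y) = -3 (E(Y) = -7 - 1*(-4) = -7 + 4 = -3)
1/(((-74 + (E(4) - 6)*5) - 1110)² - 3939994) - 457831 = 1/(((-74 + (-3 - 6)*5) - 1110)² - 3939994) - 457831 = 1/(((-74 - 9*5) - 1110)² - 3939994) - 457831 = 1/(((-74 - 45) - 1110)² - 3939994) - 457831 = 1/((-119 - 1110)² - 3939994) - 457831 = 1/((-1229)² - 3939994) - 457831 = 1/(1510441 - 3939994) - 457831 = 1/(-2429553) - 457831 = -1/2429553 - 457831 = -1112324679544/2429553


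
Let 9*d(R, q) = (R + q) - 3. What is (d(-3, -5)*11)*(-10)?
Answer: 1210/9 ≈ 134.44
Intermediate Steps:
d(R, q) = -⅓ + R/9 + q/9 (d(R, q) = ((R + q) - 3)/9 = (-3 + R + q)/9 = -⅓ + R/9 + q/9)
(d(-3, -5)*11)*(-10) = ((-⅓ + (⅑)*(-3) + (⅑)*(-5))*11)*(-10) = ((-⅓ - ⅓ - 5/9)*11)*(-10) = -11/9*11*(-10) = -121/9*(-10) = 1210/9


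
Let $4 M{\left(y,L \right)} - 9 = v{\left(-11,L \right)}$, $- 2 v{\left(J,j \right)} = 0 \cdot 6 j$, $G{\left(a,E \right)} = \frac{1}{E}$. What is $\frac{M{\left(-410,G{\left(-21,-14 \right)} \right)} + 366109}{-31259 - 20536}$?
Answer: $- \frac{292889}{41436} \approx -7.0685$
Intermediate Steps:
$v{\left(J,j \right)} = 0$ ($v{\left(J,j \right)} = - \frac{0 \cdot 6 j}{2} = - \frac{0 j}{2} = \left(- \frac{1}{2}\right) 0 = 0$)
$M{\left(y,L \right)} = \frac{9}{4}$ ($M{\left(y,L \right)} = \frac{9}{4} + \frac{1}{4} \cdot 0 = \frac{9}{4} + 0 = \frac{9}{4}$)
$\frac{M{\left(-410,G{\left(-21,-14 \right)} \right)} + 366109}{-31259 - 20536} = \frac{\frac{9}{4} + 366109}{-31259 - 20536} = \frac{1464445}{4 \left(-51795\right)} = \frac{1464445}{4} \left(- \frac{1}{51795}\right) = - \frac{292889}{41436}$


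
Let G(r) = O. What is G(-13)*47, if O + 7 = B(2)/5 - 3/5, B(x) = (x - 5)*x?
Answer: -2068/5 ≈ -413.60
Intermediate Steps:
B(x) = x*(-5 + x) (B(x) = (-5 + x)*x = x*(-5 + x))
O = -44/5 (O = -7 + ((2*(-5 + 2))/5 - 3/5) = -7 + ((2*(-3))*(⅕) - 3*⅕) = -7 + (-6*⅕ - ⅗) = -7 + (-6/5 - ⅗) = -7 - 9/5 = -44/5 ≈ -8.8000)
G(r) = -44/5
G(-13)*47 = -44/5*47 = -2068/5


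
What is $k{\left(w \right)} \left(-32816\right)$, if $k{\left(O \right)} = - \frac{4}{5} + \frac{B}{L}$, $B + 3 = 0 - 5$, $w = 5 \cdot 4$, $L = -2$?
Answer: $- \frac{525056}{5} \approx -1.0501 \cdot 10^{5}$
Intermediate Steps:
$w = 20$
$B = -8$ ($B = -3 + \left(0 - 5\right) = -3 - 5 = -8$)
$k{\left(O \right)} = \frac{16}{5}$ ($k{\left(O \right)} = - \frac{4}{5} - \frac{8}{-2} = \left(-4\right) \frac{1}{5} - -4 = - \frac{4}{5} + 4 = \frac{16}{5}$)
$k{\left(w \right)} \left(-32816\right) = \frac{16}{5} \left(-32816\right) = - \frac{525056}{5}$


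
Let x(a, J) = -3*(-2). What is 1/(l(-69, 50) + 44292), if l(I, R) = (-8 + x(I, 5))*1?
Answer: 1/44290 ≈ 2.2578e-5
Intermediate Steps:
x(a, J) = 6
l(I, R) = -2 (l(I, R) = (-8 + 6)*1 = -2*1 = -2)
1/(l(-69, 50) + 44292) = 1/(-2 + 44292) = 1/44290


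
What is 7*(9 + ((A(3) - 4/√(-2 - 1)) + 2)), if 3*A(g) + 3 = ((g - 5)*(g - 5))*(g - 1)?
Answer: 266/3 + 28*I*√3/3 ≈ 88.667 + 16.166*I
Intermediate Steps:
A(g) = -1 + (-5 + g)²*(-1 + g)/3 (A(g) = -1 + (((g - 5)*(g - 5))*(g - 1))/3 = -1 + (((-5 + g)*(-5 + g))*(-1 + g))/3 = -1 + ((-5 + g)²*(-1 + g))/3 = -1 + (-5 + g)²*(-1 + g)/3)
7*(9 + ((A(3) - 4/√(-2 - 1)) + 2)) = 7*(9 + (((-1 - (-5 + 3)²/3 + (⅓)*3*(-5 + 3)²) - 4/√(-2 - 1)) + 2)) = 7*(9 + (((-1 - ⅓*(-2)² + (⅓)*3*(-2)²) - 4*(-I*√3/3)) + 2)) = 7*(9 + (((-1 - ⅓*4 + (⅓)*3*4) - 4*(-I*√3/3)) + 2)) = 7*(9 + (((-1 - 4/3 + 4) - (-4)*I*√3/3) + 2)) = 7*(9 + ((5/3 + 4*I*√3/3) + 2)) = 7*(9 + (11/3 + 4*I*√3/3)) = 7*(38/3 + 4*I*√3/3) = 266/3 + 28*I*√3/3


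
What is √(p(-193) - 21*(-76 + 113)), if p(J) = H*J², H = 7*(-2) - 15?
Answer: I*√1080998 ≈ 1039.7*I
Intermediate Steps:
H = -29 (H = -14 - 15 = -29)
p(J) = -29*J²
√(p(-193) - 21*(-76 + 113)) = √(-29*(-193)² - 21*(-76 + 113)) = √(-29*37249 - 21*37) = √(-1080221 - 777) = √(-1080998) = I*√1080998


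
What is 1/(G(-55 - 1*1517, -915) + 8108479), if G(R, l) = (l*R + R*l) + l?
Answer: 1/10984324 ≈ 9.1039e-8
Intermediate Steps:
G(R, l) = l + 2*R*l (G(R, l) = (R*l + R*l) + l = 2*R*l + l = l + 2*R*l)
1/(G(-55 - 1*1517, -915) + 8108479) = 1/(-915*(1 + 2*(-55 - 1*1517)) + 8108479) = 1/(-915*(1 + 2*(-55 - 1517)) + 8108479) = 1/(-915*(1 + 2*(-1572)) + 8108479) = 1/(-915*(1 - 3144) + 8108479) = 1/(-915*(-3143) + 8108479) = 1/(2875845 + 8108479) = 1/10984324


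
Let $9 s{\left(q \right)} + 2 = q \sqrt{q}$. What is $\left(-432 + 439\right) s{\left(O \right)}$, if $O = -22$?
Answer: $- \frac{14}{9} - \frac{154 i \sqrt{22}}{9} \approx -1.5556 - 80.258 i$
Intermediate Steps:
$s{\left(q \right)} = - \frac{2}{9} + \frac{q^{\frac{3}{2}}}{9}$ ($s{\left(q \right)} = - \frac{2}{9} + \frac{q \sqrt{q}}{9} = - \frac{2}{9} + \frac{q^{\frac{3}{2}}}{9}$)
$\left(-432 + 439\right) s{\left(O \right)} = \left(-432 + 439\right) \left(- \frac{2}{9} + \frac{\left(-22\right)^{\frac{3}{2}}}{9}\right) = 7 \left(- \frac{2}{9} + \frac{\left(-22\right) i \sqrt{22}}{9}\right) = 7 \left(- \frac{2}{9} - \frac{22 i \sqrt{22}}{9}\right) = - \frac{14}{9} - \frac{154 i \sqrt{22}}{9}$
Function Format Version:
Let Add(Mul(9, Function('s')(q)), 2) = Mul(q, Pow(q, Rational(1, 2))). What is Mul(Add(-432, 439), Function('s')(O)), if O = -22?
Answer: Add(Rational(-14, 9), Mul(Rational(-154, 9), I, Pow(22, Rational(1, 2)))) ≈ Add(-1.5556, Mul(-80.258, I))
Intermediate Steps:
Function('s')(q) = Add(Rational(-2, 9), Mul(Rational(1, 9), Pow(q, Rational(3, 2)))) (Function('s')(q) = Add(Rational(-2, 9), Mul(Rational(1, 9), Mul(q, Pow(q, Rational(1, 2))))) = Add(Rational(-2, 9), Mul(Rational(1, 9), Pow(q, Rational(3, 2)))))
Mul(Add(-432, 439), Function('s')(O)) = Mul(Add(-432, 439), Add(Rational(-2, 9), Mul(Rational(1, 9), Pow(-22, Rational(3, 2))))) = Mul(7, Add(Rational(-2, 9), Mul(Rational(1, 9), Mul(-22, I, Pow(22, Rational(1, 2)))))) = Mul(7, Add(Rational(-2, 9), Mul(Rational(-22, 9), I, Pow(22, Rational(1, 2))))) = Add(Rational(-14, 9), Mul(Rational(-154, 9), I, Pow(22, Rational(1, 2))))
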